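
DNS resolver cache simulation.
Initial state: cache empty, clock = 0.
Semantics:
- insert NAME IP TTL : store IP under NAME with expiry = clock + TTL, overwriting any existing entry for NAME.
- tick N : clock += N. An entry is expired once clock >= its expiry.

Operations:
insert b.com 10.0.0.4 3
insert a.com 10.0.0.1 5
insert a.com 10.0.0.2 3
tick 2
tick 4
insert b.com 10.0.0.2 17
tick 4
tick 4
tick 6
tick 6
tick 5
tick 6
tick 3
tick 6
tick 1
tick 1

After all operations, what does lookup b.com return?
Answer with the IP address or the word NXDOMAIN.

Answer: NXDOMAIN

Derivation:
Op 1: insert b.com -> 10.0.0.4 (expiry=0+3=3). clock=0
Op 2: insert a.com -> 10.0.0.1 (expiry=0+5=5). clock=0
Op 3: insert a.com -> 10.0.0.2 (expiry=0+3=3). clock=0
Op 4: tick 2 -> clock=2.
Op 5: tick 4 -> clock=6. purged={a.com,b.com}
Op 6: insert b.com -> 10.0.0.2 (expiry=6+17=23). clock=6
Op 7: tick 4 -> clock=10.
Op 8: tick 4 -> clock=14.
Op 9: tick 6 -> clock=20.
Op 10: tick 6 -> clock=26. purged={b.com}
Op 11: tick 5 -> clock=31.
Op 12: tick 6 -> clock=37.
Op 13: tick 3 -> clock=40.
Op 14: tick 6 -> clock=46.
Op 15: tick 1 -> clock=47.
Op 16: tick 1 -> clock=48.
lookup b.com: not in cache (expired or never inserted)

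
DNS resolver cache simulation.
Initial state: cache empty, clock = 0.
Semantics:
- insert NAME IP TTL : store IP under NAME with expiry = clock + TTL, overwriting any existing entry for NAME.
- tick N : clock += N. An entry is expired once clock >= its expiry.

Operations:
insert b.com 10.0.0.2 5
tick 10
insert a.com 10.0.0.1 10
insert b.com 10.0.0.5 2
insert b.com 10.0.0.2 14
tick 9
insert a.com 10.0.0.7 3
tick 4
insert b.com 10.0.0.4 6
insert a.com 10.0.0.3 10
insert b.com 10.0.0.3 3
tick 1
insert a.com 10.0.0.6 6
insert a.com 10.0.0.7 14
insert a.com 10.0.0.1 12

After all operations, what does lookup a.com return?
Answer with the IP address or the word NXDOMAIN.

Op 1: insert b.com -> 10.0.0.2 (expiry=0+5=5). clock=0
Op 2: tick 10 -> clock=10. purged={b.com}
Op 3: insert a.com -> 10.0.0.1 (expiry=10+10=20). clock=10
Op 4: insert b.com -> 10.0.0.5 (expiry=10+2=12). clock=10
Op 5: insert b.com -> 10.0.0.2 (expiry=10+14=24). clock=10
Op 6: tick 9 -> clock=19.
Op 7: insert a.com -> 10.0.0.7 (expiry=19+3=22). clock=19
Op 8: tick 4 -> clock=23. purged={a.com}
Op 9: insert b.com -> 10.0.0.4 (expiry=23+6=29). clock=23
Op 10: insert a.com -> 10.0.0.3 (expiry=23+10=33). clock=23
Op 11: insert b.com -> 10.0.0.3 (expiry=23+3=26). clock=23
Op 12: tick 1 -> clock=24.
Op 13: insert a.com -> 10.0.0.6 (expiry=24+6=30). clock=24
Op 14: insert a.com -> 10.0.0.7 (expiry=24+14=38). clock=24
Op 15: insert a.com -> 10.0.0.1 (expiry=24+12=36). clock=24
lookup a.com: present, ip=10.0.0.1 expiry=36 > clock=24

Answer: 10.0.0.1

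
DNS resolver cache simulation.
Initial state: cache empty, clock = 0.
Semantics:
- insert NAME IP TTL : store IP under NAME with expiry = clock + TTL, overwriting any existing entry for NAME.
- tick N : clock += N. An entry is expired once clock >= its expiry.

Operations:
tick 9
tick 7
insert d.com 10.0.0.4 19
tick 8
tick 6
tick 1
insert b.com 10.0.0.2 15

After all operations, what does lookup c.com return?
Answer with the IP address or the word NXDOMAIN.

Op 1: tick 9 -> clock=9.
Op 2: tick 7 -> clock=16.
Op 3: insert d.com -> 10.0.0.4 (expiry=16+19=35). clock=16
Op 4: tick 8 -> clock=24.
Op 5: tick 6 -> clock=30.
Op 6: tick 1 -> clock=31.
Op 7: insert b.com -> 10.0.0.2 (expiry=31+15=46). clock=31
lookup c.com: not in cache (expired or never inserted)

Answer: NXDOMAIN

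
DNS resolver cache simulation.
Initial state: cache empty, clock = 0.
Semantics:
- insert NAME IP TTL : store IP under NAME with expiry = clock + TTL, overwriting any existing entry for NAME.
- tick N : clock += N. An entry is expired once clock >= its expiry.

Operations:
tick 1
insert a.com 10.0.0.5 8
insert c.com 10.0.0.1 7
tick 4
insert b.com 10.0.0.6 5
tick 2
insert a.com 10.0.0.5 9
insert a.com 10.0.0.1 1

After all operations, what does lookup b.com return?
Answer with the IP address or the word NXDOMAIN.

Op 1: tick 1 -> clock=1.
Op 2: insert a.com -> 10.0.0.5 (expiry=1+8=9). clock=1
Op 3: insert c.com -> 10.0.0.1 (expiry=1+7=8). clock=1
Op 4: tick 4 -> clock=5.
Op 5: insert b.com -> 10.0.0.6 (expiry=5+5=10). clock=5
Op 6: tick 2 -> clock=7.
Op 7: insert a.com -> 10.0.0.5 (expiry=7+9=16). clock=7
Op 8: insert a.com -> 10.0.0.1 (expiry=7+1=8). clock=7
lookup b.com: present, ip=10.0.0.6 expiry=10 > clock=7

Answer: 10.0.0.6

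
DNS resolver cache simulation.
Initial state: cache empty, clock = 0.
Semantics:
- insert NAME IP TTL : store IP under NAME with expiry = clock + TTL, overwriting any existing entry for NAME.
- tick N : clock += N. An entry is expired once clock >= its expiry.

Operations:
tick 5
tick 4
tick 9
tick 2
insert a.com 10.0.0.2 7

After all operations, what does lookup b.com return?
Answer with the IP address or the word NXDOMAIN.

Op 1: tick 5 -> clock=5.
Op 2: tick 4 -> clock=9.
Op 3: tick 9 -> clock=18.
Op 4: tick 2 -> clock=20.
Op 5: insert a.com -> 10.0.0.2 (expiry=20+7=27). clock=20
lookup b.com: not in cache (expired or never inserted)

Answer: NXDOMAIN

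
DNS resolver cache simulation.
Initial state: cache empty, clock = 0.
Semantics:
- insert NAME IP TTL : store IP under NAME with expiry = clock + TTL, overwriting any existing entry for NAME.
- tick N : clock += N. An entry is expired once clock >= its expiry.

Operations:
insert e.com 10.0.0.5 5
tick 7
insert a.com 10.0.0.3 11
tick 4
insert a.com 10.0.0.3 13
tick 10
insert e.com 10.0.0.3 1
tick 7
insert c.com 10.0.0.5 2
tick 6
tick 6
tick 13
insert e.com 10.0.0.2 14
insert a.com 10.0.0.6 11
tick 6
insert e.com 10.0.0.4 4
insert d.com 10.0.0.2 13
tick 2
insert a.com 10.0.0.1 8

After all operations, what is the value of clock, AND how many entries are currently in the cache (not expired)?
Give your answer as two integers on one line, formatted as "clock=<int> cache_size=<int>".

Op 1: insert e.com -> 10.0.0.5 (expiry=0+5=5). clock=0
Op 2: tick 7 -> clock=7. purged={e.com}
Op 3: insert a.com -> 10.0.0.3 (expiry=7+11=18). clock=7
Op 4: tick 4 -> clock=11.
Op 5: insert a.com -> 10.0.0.3 (expiry=11+13=24). clock=11
Op 6: tick 10 -> clock=21.
Op 7: insert e.com -> 10.0.0.3 (expiry=21+1=22). clock=21
Op 8: tick 7 -> clock=28. purged={a.com,e.com}
Op 9: insert c.com -> 10.0.0.5 (expiry=28+2=30). clock=28
Op 10: tick 6 -> clock=34. purged={c.com}
Op 11: tick 6 -> clock=40.
Op 12: tick 13 -> clock=53.
Op 13: insert e.com -> 10.0.0.2 (expiry=53+14=67). clock=53
Op 14: insert a.com -> 10.0.0.6 (expiry=53+11=64). clock=53
Op 15: tick 6 -> clock=59.
Op 16: insert e.com -> 10.0.0.4 (expiry=59+4=63). clock=59
Op 17: insert d.com -> 10.0.0.2 (expiry=59+13=72). clock=59
Op 18: tick 2 -> clock=61.
Op 19: insert a.com -> 10.0.0.1 (expiry=61+8=69). clock=61
Final clock = 61
Final cache (unexpired): {a.com,d.com,e.com} -> size=3

Answer: clock=61 cache_size=3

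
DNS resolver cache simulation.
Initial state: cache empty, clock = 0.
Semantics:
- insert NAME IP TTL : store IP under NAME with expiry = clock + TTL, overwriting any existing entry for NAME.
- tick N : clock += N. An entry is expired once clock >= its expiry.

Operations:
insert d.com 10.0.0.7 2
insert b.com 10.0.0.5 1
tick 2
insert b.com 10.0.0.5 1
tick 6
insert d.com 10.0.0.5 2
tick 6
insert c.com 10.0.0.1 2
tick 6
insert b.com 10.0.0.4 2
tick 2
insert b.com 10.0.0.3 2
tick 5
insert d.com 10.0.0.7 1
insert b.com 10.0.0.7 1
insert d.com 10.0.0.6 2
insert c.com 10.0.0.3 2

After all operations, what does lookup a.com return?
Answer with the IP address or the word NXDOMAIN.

Answer: NXDOMAIN

Derivation:
Op 1: insert d.com -> 10.0.0.7 (expiry=0+2=2). clock=0
Op 2: insert b.com -> 10.0.0.5 (expiry=0+1=1). clock=0
Op 3: tick 2 -> clock=2. purged={b.com,d.com}
Op 4: insert b.com -> 10.0.0.5 (expiry=2+1=3). clock=2
Op 5: tick 6 -> clock=8. purged={b.com}
Op 6: insert d.com -> 10.0.0.5 (expiry=8+2=10). clock=8
Op 7: tick 6 -> clock=14. purged={d.com}
Op 8: insert c.com -> 10.0.0.1 (expiry=14+2=16). clock=14
Op 9: tick 6 -> clock=20. purged={c.com}
Op 10: insert b.com -> 10.0.0.4 (expiry=20+2=22). clock=20
Op 11: tick 2 -> clock=22. purged={b.com}
Op 12: insert b.com -> 10.0.0.3 (expiry=22+2=24). clock=22
Op 13: tick 5 -> clock=27. purged={b.com}
Op 14: insert d.com -> 10.0.0.7 (expiry=27+1=28). clock=27
Op 15: insert b.com -> 10.0.0.7 (expiry=27+1=28). clock=27
Op 16: insert d.com -> 10.0.0.6 (expiry=27+2=29). clock=27
Op 17: insert c.com -> 10.0.0.3 (expiry=27+2=29). clock=27
lookup a.com: not in cache (expired or never inserted)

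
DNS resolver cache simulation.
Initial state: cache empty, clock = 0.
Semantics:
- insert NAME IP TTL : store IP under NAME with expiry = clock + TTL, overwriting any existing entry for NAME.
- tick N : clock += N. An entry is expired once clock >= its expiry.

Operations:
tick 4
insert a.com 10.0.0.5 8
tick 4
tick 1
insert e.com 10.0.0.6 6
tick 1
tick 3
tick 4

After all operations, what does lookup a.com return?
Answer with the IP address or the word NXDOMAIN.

Op 1: tick 4 -> clock=4.
Op 2: insert a.com -> 10.0.0.5 (expiry=4+8=12). clock=4
Op 3: tick 4 -> clock=8.
Op 4: tick 1 -> clock=9.
Op 5: insert e.com -> 10.0.0.6 (expiry=9+6=15). clock=9
Op 6: tick 1 -> clock=10.
Op 7: tick 3 -> clock=13. purged={a.com}
Op 8: tick 4 -> clock=17. purged={e.com}
lookup a.com: not in cache (expired or never inserted)

Answer: NXDOMAIN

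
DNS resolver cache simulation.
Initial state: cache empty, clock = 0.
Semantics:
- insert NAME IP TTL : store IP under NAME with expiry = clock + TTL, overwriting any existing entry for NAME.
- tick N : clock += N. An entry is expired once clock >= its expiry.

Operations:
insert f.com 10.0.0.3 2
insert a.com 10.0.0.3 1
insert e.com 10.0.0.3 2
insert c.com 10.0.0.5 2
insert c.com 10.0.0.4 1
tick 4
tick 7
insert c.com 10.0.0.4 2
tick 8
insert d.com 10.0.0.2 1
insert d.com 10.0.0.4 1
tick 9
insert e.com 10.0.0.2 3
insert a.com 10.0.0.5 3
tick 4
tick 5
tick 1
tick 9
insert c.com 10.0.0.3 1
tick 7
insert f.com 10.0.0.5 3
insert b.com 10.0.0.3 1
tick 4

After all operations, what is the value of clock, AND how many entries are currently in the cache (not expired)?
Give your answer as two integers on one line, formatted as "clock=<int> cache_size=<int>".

Answer: clock=58 cache_size=0

Derivation:
Op 1: insert f.com -> 10.0.0.3 (expiry=0+2=2). clock=0
Op 2: insert a.com -> 10.0.0.3 (expiry=0+1=1). clock=0
Op 3: insert e.com -> 10.0.0.3 (expiry=0+2=2). clock=0
Op 4: insert c.com -> 10.0.0.5 (expiry=0+2=2). clock=0
Op 5: insert c.com -> 10.0.0.4 (expiry=0+1=1). clock=0
Op 6: tick 4 -> clock=4. purged={a.com,c.com,e.com,f.com}
Op 7: tick 7 -> clock=11.
Op 8: insert c.com -> 10.0.0.4 (expiry=11+2=13). clock=11
Op 9: tick 8 -> clock=19. purged={c.com}
Op 10: insert d.com -> 10.0.0.2 (expiry=19+1=20). clock=19
Op 11: insert d.com -> 10.0.0.4 (expiry=19+1=20). clock=19
Op 12: tick 9 -> clock=28. purged={d.com}
Op 13: insert e.com -> 10.0.0.2 (expiry=28+3=31). clock=28
Op 14: insert a.com -> 10.0.0.5 (expiry=28+3=31). clock=28
Op 15: tick 4 -> clock=32. purged={a.com,e.com}
Op 16: tick 5 -> clock=37.
Op 17: tick 1 -> clock=38.
Op 18: tick 9 -> clock=47.
Op 19: insert c.com -> 10.0.0.3 (expiry=47+1=48). clock=47
Op 20: tick 7 -> clock=54. purged={c.com}
Op 21: insert f.com -> 10.0.0.5 (expiry=54+3=57). clock=54
Op 22: insert b.com -> 10.0.0.3 (expiry=54+1=55). clock=54
Op 23: tick 4 -> clock=58. purged={b.com,f.com}
Final clock = 58
Final cache (unexpired): {} -> size=0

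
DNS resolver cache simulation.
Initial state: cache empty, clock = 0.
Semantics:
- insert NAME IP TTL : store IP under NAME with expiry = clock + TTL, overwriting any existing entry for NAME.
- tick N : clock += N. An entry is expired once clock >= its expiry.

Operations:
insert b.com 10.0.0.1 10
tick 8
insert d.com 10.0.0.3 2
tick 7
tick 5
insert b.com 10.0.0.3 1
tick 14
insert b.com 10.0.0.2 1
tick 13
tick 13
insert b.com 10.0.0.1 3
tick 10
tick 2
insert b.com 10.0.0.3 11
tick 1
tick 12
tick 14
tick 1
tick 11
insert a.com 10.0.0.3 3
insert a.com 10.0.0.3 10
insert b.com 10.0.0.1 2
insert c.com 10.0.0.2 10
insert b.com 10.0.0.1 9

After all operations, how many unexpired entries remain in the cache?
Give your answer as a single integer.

Answer: 3

Derivation:
Op 1: insert b.com -> 10.0.0.1 (expiry=0+10=10). clock=0
Op 2: tick 8 -> clock=8.
Op 3: insert d.com -> 10.0.0.3 (expiry=8+2=10). clock=8
Op 4: tick 7 -> clock=15. purged={b.com,d.com}
Op 5: tick 5 -> clock=20.
Op 6: insert b.com -> 10.0.0.3 (expiry=20+1=21). clock=20
Op 7: tick 14 -> clock=34. purged={b.com}
Op 8: insert b.com -> 10.0.0.2 (expiry=34+1=35). clock=34
Op 9: tick 13 -> clock=47. purged={b.com}
Op 10: tick 13 -> clock=60.
Op 11: insert b.com -> 10.0.0.1 (expiry=60+3=63). clock=60
Op 12: tick 10 -> clock=70. purged={b.com}
Op 13: tick 2 -> clock=72.
Op 14: insert b.com -> 10.0.0.3 (expiry=72+11=83). clock=72
Op 15: tick 1 -> clock=73.
Op 16: tick 12 -> clock=85. purged={b.com}
Op 17: tick 14 -> clock=99.
Op 18: tick 1 -> clock=100.
Op 19: tick 11 -> clock=111.
Op 20: insert a.com -> 10.0.0.3 (expiry=111+3=114). clock=111
Op 21: insert a.com -> 10.0.0.3 (expiry=111+10=121). clock=111
Op 22: insert b.com -> 10.0.0.1 (expiry=111+2=113). clock=111
Op 23: insert c.com -> 10.0.0.2 (expiry=111+10=121). clock=111
Op 24: insert b.com -> 10.0.0.1 (expiry=111+9=120). clock=111
Final cache (unexpired): {a.com,b.com,c.com} -> size=3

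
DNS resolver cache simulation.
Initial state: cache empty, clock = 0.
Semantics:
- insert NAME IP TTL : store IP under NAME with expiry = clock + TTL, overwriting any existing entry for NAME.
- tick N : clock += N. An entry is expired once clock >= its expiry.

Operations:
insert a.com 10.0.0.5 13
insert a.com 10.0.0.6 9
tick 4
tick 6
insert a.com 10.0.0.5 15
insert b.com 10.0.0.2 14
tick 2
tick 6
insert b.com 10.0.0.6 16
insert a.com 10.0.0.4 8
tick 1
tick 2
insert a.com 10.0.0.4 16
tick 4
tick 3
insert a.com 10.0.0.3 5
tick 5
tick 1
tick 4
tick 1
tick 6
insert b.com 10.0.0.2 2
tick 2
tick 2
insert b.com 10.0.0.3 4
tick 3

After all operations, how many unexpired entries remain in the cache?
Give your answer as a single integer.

Op 1: insert a.com -> 10.0.0.5 (expiry=0+13=13). clock=0
Op 2: insert a.com -> 10.0.0.6 (expiry=0+9=9). clock=0
Op 3: tick 4 -> clock=4.
Op 4: tick 6 -> clock=10. purged={a.com}
Op 5: insert a.com -> 10.0.0.5 (expiry=10+15=25). clock=10
Op 6: insert b.com -> 10.0.0.2 (expiry=10+14=24). clock=10
Op 7: tick 2 -> clock=12.
Op 8: tick 6 -> clock=18.
Op 9: insert b.com -> 10.0.0.6 (expiry=18+16=34). clock=18
Op 10: insert a.com -> 10.0.0.4 (expiry=18+8=26). clock=18
Op 11: tick 1 -> clock=19.
Op 12: tick 2 -> clock=21.
Op 13: insert a.com -> 10.0.0.4 (expiry=21+16=37). clock=21
Op 14: tick 4 -> clock=25.
Op 15: tick 3 -> clock=28.
Op 16: insert a.com -> 10.0.0.3 (expiry=28+5=33). clock=28
Op 17: tick 5 -> clock=33. purged={a.com}
Op 18: tick 1 -> clock=34. purged={b.com}
Op 19: tick 4 -> clock=38.
Op 20: tick 1 -> clock=39.
Op 21: tick 6 -> clock=45.
Op 22: insert b.com -> 10.0.0.2 (expiry=45+2=47). clock=45
Op 23: tick 2 -> clock=47. purged={b.com}
Op 24: tick 2 -> clock=49.
Op 25: insert b.com -> 10.0.0.3 (expiry=49+4=53). clock=49
Op 26: tick 3 -> clock=52.
Final cache (unexpired): {b.com} -> size=1

Answer: 1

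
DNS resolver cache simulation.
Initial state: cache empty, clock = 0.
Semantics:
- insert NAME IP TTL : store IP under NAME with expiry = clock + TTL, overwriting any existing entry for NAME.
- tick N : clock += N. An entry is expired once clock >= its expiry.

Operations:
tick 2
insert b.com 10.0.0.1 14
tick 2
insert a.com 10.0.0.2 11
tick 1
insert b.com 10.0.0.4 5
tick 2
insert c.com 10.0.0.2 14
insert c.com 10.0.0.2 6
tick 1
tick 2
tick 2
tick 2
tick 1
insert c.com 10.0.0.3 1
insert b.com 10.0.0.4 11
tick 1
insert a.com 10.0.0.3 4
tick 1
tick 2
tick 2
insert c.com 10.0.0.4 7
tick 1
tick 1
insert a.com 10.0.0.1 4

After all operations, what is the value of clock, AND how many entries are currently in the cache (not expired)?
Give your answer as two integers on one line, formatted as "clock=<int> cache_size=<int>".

Answer: clock=23 cache_size=3

Derivation:
Op 1: tick 2 -> clock=2.
Op 2: insert b.com -> 10.0.0.1 (expiry=2+14=16). clock=2
Op 3: tick 2 -> clock=4.
Op 4: insert a.com -> 10.0.0.2 (expiry=4+11=15). clock=4
Op 5: tick 1 -> clock=5.
Op 6: insert b.com -> 10.0.0.4 (expiry=5+5=10). clock=5
Op 7: tick 2 -> clock=7.
Op 8: insert c.com -> 10.0.0.2 (expiry=7+14=21). clock=7
Op 9: insert c.com -> 10.0.0.2 (expiry=7+6=13). clock=7
Op 10: tick 1 -> clock=8.
Op 11: tick 2 -> clock=10. purged={b.com}
Op 12: tick 2 -> clock=12.
Op 13: tick 2 -> clock=14. purged={c.com}
Op 14: tick 1 -> clock=15. purged={a.com}
Op 15: insert c.com -> 10.0.0.3 (expiry=15+1=16). clock=15
Op 16: insert b.com -> 10.0.0.4 (expiry=15+11=26). clock=15
Op 17: tick 1 -> clock=16. purged={c.com}
Op 18: insert a.com -> 10.0.0.3 (expiry=16+4=20). clock=16
Op 19: tick 1 -> clock=17.
Op 20: tick 2 -> clock=19.
Op 21: tick 2 -> clock=21. purged={a.com}
Op 22: insert c.com -> 10.0.0.4 (expiry=21+7=28). clock=21
Op 23: tick 1 -> clock=22.
Op 24: tick 1 -> clock=23.
Op 25: insert a.com -> 10.0.0.1 (expiry=23+4=27). clock=23
Final clock = 23
Final cache (unexpired): {a.com,b.com,c.com} -> size=3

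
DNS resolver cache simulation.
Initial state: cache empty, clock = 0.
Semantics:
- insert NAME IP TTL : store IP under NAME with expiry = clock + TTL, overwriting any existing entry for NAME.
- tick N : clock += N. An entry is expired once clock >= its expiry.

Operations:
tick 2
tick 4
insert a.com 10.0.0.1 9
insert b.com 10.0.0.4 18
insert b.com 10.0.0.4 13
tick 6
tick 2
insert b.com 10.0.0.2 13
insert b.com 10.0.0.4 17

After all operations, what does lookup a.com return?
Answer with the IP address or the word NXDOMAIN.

Answer: 10.0.0.1

Derivation:
Op 1: tick 2 -> clock=2.
Op 2: tick 4 -> clock=6.
Op 3: insert a.com -> 10.0.0.1 (expiry=6+9=15). clock=6
Op 4: insert b.com -> 10.0.0.4 (expiry=6+18=24). clock=6
Op 5: insert b.com -> 10.0.0.4 (expiry=6+13=19). clock=6
Op 6: tick 6 -> clock=12.
Op 7: tick 2 -> clock=14.
Op 8: insert b.com -> 10.0.0.2 (expiry=14+13=27). clock=14
Op 9: insert b.com -> 10.0.0.4 (expiry=14+17=31). clock=14
lookup a.com: present, ip=10.0.0.1 expiry=15 > clock=14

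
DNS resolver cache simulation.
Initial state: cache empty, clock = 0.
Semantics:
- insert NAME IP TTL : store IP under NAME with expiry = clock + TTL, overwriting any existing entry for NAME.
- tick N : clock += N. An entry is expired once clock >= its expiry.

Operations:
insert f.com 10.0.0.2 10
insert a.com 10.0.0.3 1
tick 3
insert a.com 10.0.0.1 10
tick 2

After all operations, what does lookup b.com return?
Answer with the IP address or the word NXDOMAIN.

Answer: NXDOMAIN

Derivation:
Op 1: insert f.com -> 10.0.0.2 (expiry=0+10=10). clock=0
Op 2: insert a.com -> 10.0.0.3 (expiry=0+1=1). clock=0
Op 3: tick 3 -> clock=3. purged={a.com}
Op 4: insert a.com -> 10.0.0.1 (expiry=3+10=13). clock=3
Op 5: tick 2 -> clock=5.
lookup b.com: not in cache (expired or never inserted)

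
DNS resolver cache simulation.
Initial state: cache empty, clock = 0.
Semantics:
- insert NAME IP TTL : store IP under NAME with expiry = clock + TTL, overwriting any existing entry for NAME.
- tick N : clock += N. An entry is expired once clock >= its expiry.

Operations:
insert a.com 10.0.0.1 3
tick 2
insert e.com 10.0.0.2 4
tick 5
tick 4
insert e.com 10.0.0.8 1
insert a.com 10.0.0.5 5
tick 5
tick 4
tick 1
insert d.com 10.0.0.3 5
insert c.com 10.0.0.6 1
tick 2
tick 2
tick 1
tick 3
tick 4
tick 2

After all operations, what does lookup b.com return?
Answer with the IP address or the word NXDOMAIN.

Answer: NXDOMAIN

Derivation:
Op 1: insert a.com -> 10.0.0.1 (expiry=0+3=3). clock=0
Op 2: tick 2 -> clock=2.
Op 3: insert e.com -> 10.0.0.2 (expiry=2+4=6). clock=2
Op 4: tick 5 -> clock=7. purged={a.com,e.com}
Op 5: tick 4 -> clock=11.
Op 6: insert e.com -> 10.0.0.8 (expiry=11+1=12). clock=11
Op 7: insert a.com -> 10.0.0.5 (expiry=11+5=16). clock=11
Op 8: tick 5 -> clock=16. purged={a.com,e.com}
Op 9: tick 4 -> clock=20.
Op 10: tick 1 -> clock=21.
Op 11: insert d.com -> 10.0.0.3 (expiry=21+5=26). clock=21
Op 12: insert c.com -> 10.0.0.6 (expiry=21+1=22). clock=21
Op 13: tick 2 -> clock=23. purged={c.com}
Op 14: tick 2 -> clock=25.
Op 15: tick 1 -> clock=26. purged={d.com}
Op 16: tick 3 -> clock=29.
Op 17: tick 4 -> clock=33.
Op 18: tick 2 -> clock=35.
lookup b.com: not in cache (expired or never inserted)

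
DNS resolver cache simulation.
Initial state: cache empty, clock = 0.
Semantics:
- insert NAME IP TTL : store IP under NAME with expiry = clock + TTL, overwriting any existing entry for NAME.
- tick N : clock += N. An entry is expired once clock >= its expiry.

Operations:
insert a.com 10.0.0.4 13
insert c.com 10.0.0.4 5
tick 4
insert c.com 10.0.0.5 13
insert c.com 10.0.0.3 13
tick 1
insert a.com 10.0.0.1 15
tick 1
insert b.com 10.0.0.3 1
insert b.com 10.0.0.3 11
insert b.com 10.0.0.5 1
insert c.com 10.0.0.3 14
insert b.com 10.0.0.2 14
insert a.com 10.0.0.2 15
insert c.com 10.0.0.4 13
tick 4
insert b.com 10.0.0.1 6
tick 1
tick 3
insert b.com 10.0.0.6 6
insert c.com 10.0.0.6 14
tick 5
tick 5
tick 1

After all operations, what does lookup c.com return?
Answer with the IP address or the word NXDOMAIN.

Answer: 10.0.0.6

Derivation:
Op 1: insert a.com -> 10.0.0.4 (expiry=0+13=13). clock=0
Op 2: insert c.com -> 10.0.0.4 (expiry=0+5=5). clock=0
Op 3: tick 4 -> clock=4.
Op 4: insert c.com -> 10.0.0.5 (expiry=4+13=17). clock=4
Op 5: insert c.com -> 10.0.0.3 (expiry=4+13=17). clock=4
Op 6: tick 1 -> clock=5.
Op 7: insert a.com -> 10.0.0.1 (expiry=5+15=20). clock=5
Op 8: tick 1 -> clock=6.
Op 9: insert b.com -> 10.0.0.3 (expiry=6+1=7). clock=6
Op 10: insert b.com -> 10.0.0.3 (expiry=6+11=17). clock=6
Op 11: insert b.com -> 10.0.0.5 (expiry=6+1=7). clock=6
Op 12: insert c.com -> 10.0.0.3 (expiry=6+14=20). clock=6
Op 13: insert b.com -> 10.0.0.2 (expiry=6+14=20). clock=6
Op 14: insert a.com -> 10.0.0.2 (expiry=6+15=21). clock=6
Op 15: insert c.com -> 10.0.0.4 (expiry=6+13=19). clock=6
Op 16: tick 4 -> clock=10.
Op 17: insert b.com -> 10.0.0.1 (expiry=10+6=16). clock=10
Op 18: tick 1 -> clock=11.
Op 19: tick 3 -> clock=14.
Op 20: insert b.com -> 10.0.0.6 (expiry=14+6=20). clock=14
Op 21: insert c.com -> 10.0.0.6 (expiry=14+14=28). clock=14
Op 22: tick 5 -> clock=19.
Op 23: tick 5 -> clock=24. purged={a.com,b.com}
Op 24: tick 1 -> clock=25.
lookup c.com: present, ip=10.0.0.6 expiry=28 > clock=25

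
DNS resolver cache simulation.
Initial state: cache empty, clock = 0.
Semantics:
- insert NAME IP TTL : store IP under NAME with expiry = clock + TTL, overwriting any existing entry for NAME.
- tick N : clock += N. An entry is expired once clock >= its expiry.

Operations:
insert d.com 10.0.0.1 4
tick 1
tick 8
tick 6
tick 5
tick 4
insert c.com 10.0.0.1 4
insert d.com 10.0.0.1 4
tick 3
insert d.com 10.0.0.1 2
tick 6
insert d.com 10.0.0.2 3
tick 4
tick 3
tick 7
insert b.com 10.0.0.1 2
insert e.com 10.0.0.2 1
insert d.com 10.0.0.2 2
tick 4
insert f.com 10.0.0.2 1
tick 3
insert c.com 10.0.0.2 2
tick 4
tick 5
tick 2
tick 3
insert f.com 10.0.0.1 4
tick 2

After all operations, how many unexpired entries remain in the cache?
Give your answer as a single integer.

Op 1: insert d.com -> 10.0.0.1 (expiry=0+4=4). clock=0
Op 2: tick 1 -> clock=1.
Op 3: tick 8 -> clock=9. purged={d.com}
Op 4: tick 6 -> clock=15.
Op 5: tick 5 -> clock=20.
Op 6: tick 4 -> clock=24.
Op 7: insert c.com -> 10.0.0.1 (expiry=24+4=28). clock=24
Op 8: insert d.com -> 10.0.0.1 (expiry=24+4=28). clock=24
Op 9: tick 3 -> clock=27.
Op 10: insert d.com -> 10.0.0.1 (expiry=27+2=29). clock=27
Op 11: tick 6 -> clock=33. purged={c.com,d.com}
Op 12: insert d.com -> 10.0.0.2 (expiry=33+3=36). clock=33
Op 13: tick 4 -> clock=37. purged={d.com}
Op 14: tick 3 -> clock=40.
Op 15: tick 7 -> clock=47.
Op 16: insert b.com -> 10.0.0.1 (expiry=47+2=49). clock=47
Op 17: insert e.com -> 10.0.0.2 (expiry=47+1=48). clock=47
Op 18: insert d.com -> 10.0.0.2 (expiry=47+2=49). clock=47
Op 19: tick 4 -> clock=51. purged={b.com,d.com,e.com}
Op 20: insert f.com -> 10.0.0.2 (expiry=51+1=52). clock=51
Op 21: tick 3 -> clock=54. purged={f.com}
Op 22: insert c.com -> 10.0.0.2 (expiry=54+2=56). clock=54
Op 23: tick 4 -> clock=58. purged={c.com}
Op 24: tick 5 -> clock=63.
Op 25: tick 2 -> clock=65.
Op 26: tick 3 -> clock=68.
Op 27: insert f.com -> 10.0.0.1 (expiry=68+4=72). clock=68
Op 28: tick 2 -> clock=70.
Final cache (unexpired): {f.com} -> size=1

Answer: 1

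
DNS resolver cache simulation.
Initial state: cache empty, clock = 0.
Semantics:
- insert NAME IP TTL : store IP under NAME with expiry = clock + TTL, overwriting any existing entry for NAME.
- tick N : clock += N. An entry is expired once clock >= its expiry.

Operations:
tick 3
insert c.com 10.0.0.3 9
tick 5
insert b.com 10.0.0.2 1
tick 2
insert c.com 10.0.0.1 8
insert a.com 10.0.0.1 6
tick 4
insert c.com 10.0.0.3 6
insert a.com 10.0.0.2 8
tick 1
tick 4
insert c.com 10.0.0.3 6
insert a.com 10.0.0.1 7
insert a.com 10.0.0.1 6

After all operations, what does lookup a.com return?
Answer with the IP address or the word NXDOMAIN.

Op 1: tick 3 -> clock=3.
Op 2: insert c.com -> 10.0.0.3 (expiry=3+9=12). clock=3
Op 3: tick 5 -> clock=8.
Op 4: insert b.com -> 10.0.0.2 (expiry=8+1=9). clock=8
Op 5: tick 2 -> clock=10. purged={b.com}
Op 6: insert c.com -> 10.0.0.1 (expiry=10+8=18). clock=10
Op 7: insert a.com -> 10.0.0.1 (expiry=10+6=16). clock=10
Op 8: tick 4 -> clock=14.
Op 9: insert c.com -> 10.0.0.3 (expiry=14+6=20). clock=14
Op 10: insert a.com -> 10.0.0.2 (expiry=14+8=22). clock=14
Op 11: tick 1 -> clock=15.
Op 12: tick 4 -> clock=19.
Op 13: insert c.com -> 10.0.0.3 (expiry=19+6=25). clock=19
Op 14: insert a.com -> 10.0.0.1 (expiry=19+7=26). clock=19
Op 15: insert a.com -> 10.0.0.1 (expiry=19+6=25). clock=19
lookup a.com: present, ip=10.0.0.1 expiry=25 > clock=19

Answer: 10.0.0.1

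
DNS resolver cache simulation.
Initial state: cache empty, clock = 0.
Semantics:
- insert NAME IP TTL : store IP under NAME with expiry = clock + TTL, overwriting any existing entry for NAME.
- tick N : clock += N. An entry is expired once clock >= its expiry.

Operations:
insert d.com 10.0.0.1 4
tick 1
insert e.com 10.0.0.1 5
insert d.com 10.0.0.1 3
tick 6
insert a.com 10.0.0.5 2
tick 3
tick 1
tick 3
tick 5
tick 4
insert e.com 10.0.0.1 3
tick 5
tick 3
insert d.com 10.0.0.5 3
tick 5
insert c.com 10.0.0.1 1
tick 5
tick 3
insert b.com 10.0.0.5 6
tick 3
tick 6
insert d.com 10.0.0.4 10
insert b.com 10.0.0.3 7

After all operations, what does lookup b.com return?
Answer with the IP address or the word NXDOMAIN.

Op 1: insert d.com -> 10.0.0.1 (expiry=0+4=4). clock=0
Op 2: tick 1 -> clock=1.
Op 3: insert e.com -> 10.0.0.1 (expiry=1+5=6). clock=1
Op 4: insert d.com -> 10.0.0.1 (expiry=1+3=4). clock=1
Op 5: tick 6 -> clock=7. purged={d.com,e.com}
Op 6: insert a.com -> 10.0.0.5 (expiry=7+2=9). clock=7
Op 7: tick 3 -> clock=10. purged={a.com}
Op 8: tick 1 -> clock=11.
Op 9: tick 3 -> clock=14.
Op 10: tick 5 -> clock=19.
Op 11: tick 4 -> clock=23.
Op 12: insert e.com -> 10.0.0.1 (expiry=23+3=26). clock=23
Op 13: tick 5 -> clock=28. purged={e.com}
Op 14: tick 3 -> clock=31.
Op 15: insert d.com -> 10.0.0.5 (expiry=31+3=34). clock=31
Op 16: tick 5 -> clock=36. purged={d.com}
Op 17: insert c.com -> 10.0.0.1 (expiry=36+1=37). clock=36
Op 18: tick 5 -> clock=41. purged={c.com}
Op 19: tick 3 -> clock=44.
Op 20: insert b.com -> 10.0.0.5 (expiry=44+6=50). clock=44
Op 21: tick 3 -> clock=47.
Op 22: tick 6 -> clock=53. purged={b.com}
Op 23: insert d.com -> 10.0.0.4 (expiry=53+10=63). clock=53
Op 24: insert b.com -> 10.0.0.3 (expiry=53+7=60). clock=53
lookup b.com: present, ip=10.0.0.3 expiry=60 > clock=53

Answer: 10.0.0.3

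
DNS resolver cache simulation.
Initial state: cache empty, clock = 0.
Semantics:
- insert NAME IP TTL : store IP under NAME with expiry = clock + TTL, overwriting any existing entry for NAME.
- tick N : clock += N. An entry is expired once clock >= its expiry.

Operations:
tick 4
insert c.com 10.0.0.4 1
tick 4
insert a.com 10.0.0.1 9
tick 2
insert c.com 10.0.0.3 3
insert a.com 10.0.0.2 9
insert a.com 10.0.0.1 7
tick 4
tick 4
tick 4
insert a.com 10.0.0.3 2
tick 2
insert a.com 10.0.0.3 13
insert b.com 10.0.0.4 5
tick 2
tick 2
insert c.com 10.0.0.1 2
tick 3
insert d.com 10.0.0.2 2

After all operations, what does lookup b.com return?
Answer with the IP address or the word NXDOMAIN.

Op 1: tick 4 -> clock=4.
Op 2: insert c.com -> 10.0.0.4 (expiry=4+1=5). clock=4
Op 3: tick 4 -> clock=8. purged={c.com}
Op 4: insert a.com -> 10.0.0.1 (expiry=8+9=17). clock=8
Op 5: tick 2 -> clock=10.
Op 6: insert c.com -> 10.0.0.3 (expiry=10+3=13). clock=10
Op 7: insert a.com -> 10.0.0.2 (expiry=10+9=19). clock=10
Op 8: insert a.com -> 10.0.0.1 (expiry=10+7=17). clock=10
Op 9: tick 4 -> clock=14. purged={c.com}
Op 10: tick 4 -> clock=18. purged={a.com}
Op 11: tick 4 -> clock=22.
Op 12: insert a.com -> 10.0.0.3 (expiry=22+2=24). clock=22
Op 13: tick 2 -> clock=24. purged={a.com}
Op 14: insert a.com -> 10.0.0.3 (expiry=24+13=37). clock=24
Op 15: insert b.com -> 10.0.0.4 (expiry=24+5=29). clock=24
Op 16: tick 2 -> clock=26.
Op 17: tick 2 -> clock=28.
Op 18: insert c.com -> 10.0.0.1 (expiry=28+2=30). clock=28
Op 19: tick 3 -> clock=31. purged={b.com,c.com}
Op 20: insert d.com -> 10.0.0.2 (expiry=31+2=33). clock=31
lookup b.com: not in cache (expired or never inserted)

Answer: NXDOMAIN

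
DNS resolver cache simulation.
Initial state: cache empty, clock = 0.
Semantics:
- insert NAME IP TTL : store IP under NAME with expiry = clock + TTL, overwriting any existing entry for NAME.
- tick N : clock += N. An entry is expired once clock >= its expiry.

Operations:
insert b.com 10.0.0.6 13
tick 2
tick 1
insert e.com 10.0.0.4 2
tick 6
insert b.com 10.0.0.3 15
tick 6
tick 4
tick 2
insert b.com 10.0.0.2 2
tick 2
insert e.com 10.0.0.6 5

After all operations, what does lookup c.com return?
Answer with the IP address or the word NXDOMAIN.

Answer: NXDOMAIN

Derivation:
Op 1: insert b.com -> 10.0.0.6 (expiry=0+13=13). clock=0
Op 2: tick 2 -> clock=2.
Op 3: tick 1 -> clock=3.
Op 4: insert e.com -> 10.0.0.4 (expiry=3+2=5). clock=3
Op 5: tick 6 -> clock=9. purged={e.com}
Op 6: insert b.com -> 10.0.0.3 (expiry=9+15=24). clock=9
Op 7: tick 6 -> clock=15.
Op 8: tick 4 -> clock=19.
Op 9: tick 2 -> clock=21.
Op 10: insert b.com -> 10.0.0.2 (expiry=21+2=23). clock=21
Op 11: tick 2 -> clock=23. purged={b.com}
Op 12: insert e.com -> 10.0.0.6 (expiry=23+5=28). clock=23
lookup c.com: not in cache (expired or never inserted)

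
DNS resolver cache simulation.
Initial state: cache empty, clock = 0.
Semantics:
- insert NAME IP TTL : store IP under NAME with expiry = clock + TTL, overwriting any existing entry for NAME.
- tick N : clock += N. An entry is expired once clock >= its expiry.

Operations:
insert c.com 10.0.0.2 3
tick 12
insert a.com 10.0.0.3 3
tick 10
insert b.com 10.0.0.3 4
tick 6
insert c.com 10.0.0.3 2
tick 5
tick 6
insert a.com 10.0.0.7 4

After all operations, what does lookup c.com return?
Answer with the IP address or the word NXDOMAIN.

Op 1: insert c.com -> 10.0.0.2 (expiry=0+3=3). clock=0
Op 2: tick 12 -> clock=12. purged={c.com}
Op 3: insert a.com -> 10.0.0.3 (expiry=12+3=15). clock=12
Op 4: tick 10 -> clock=22. purged={a.com}
Op 5: insert b.com -> 10.0.0.3 (expiry=22+4=26). clock=22
Op 6: tick 6 -> clock=28. purged={b.com}
Op 7: insert c.com -> 10.0.0.3 (expiry=28+2=30). clock=28
Op 8: tick 5 -> clock=33. purged={c.com}
Op 9: tick 6 -> clock=39.
Op 10: insert a.com -> 10.0.0.7 (expiry=39+4=43). clock=39
lookup c.com: not in cache (expired or never inserted)

Answer: NXDOMAIN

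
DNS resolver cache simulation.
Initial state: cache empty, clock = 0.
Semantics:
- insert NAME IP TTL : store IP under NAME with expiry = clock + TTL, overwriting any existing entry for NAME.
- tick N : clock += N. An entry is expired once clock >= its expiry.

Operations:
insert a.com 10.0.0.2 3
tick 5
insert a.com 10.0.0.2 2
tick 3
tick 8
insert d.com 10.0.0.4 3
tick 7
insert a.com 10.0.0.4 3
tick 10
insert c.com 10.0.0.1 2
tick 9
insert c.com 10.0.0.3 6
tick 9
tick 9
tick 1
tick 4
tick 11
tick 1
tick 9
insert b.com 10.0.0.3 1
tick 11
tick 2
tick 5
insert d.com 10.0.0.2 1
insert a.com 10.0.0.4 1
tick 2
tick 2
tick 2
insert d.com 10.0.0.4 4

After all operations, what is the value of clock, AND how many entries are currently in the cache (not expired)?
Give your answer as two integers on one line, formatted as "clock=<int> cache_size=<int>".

Answer: clock=110 cache_size=1

Derivation:
Op 1: insert a.com -> 10.0.0.2 (expiry=0+3=3). clock=0
Op 2: tick 5 -> clock=5. purged={a.com}
Op 3: insert a.com -> 10.0.0.2 (expiry=5+2=7). clock=5
Op 4: tick 3 -> clock=8. purged={a.com}
Op 5: tick 8 -> clock=16.
Op 6: insert d.com -> 10.0.0.4 (expiry=16+3=19). clock=16
Op 7: tick 7 -> clock=23. purged={d.com}
Op 8: insert a.com -> 10.0.0.4 (expiry=23+3=26). clock=23
Op 9: tick 10 -> clock=33. purged={a.com}
Op 10: insert c.com -> 10.0.0.1 (expiry=33+2=35). clock=33
Op 11: tick 9 -> clock=42. purged={c.com}
Op 12: insert c.com -> 10.0.0.3 (expiry=42+6=48). clock=42
Op 13: tick 9 -> clock=51. purged={c.com}
Op 14: tick 9 -> clock=60.
Op 15: tick 1 -> clock=61.
Op 16: tick 4 -> clock=65.
Op 17: tick 11 -> clock=76.
Op 18: tick 1 -> clock=77.
Op 19: tick 9 -> clock=86.
Op 20: insert b.com -> 10.0.0.3 (expiry=86+1=87). clock=86
Op 21: tick 11 -> clock=97. purged={b.com}
Op 22: tick 2 -> clock=99.
Op 23: tick 5 -> clock=104.
Op 24: insert d.com -> 10.0.0.2 (expiry=104+1=105). clock=104
Op 25: insert a.com -> 10.0.0.4 (expiry=104+1=105). clock=104
Op 26: tick 2 -> clock=106. purged={a.com,d.com}
Op 27: tick 2 -> clock=108.
Op 28: tick 2 -> clock=110.
Op 29: insert d.com -> 10.0.0.4 (expiry=110+4=114). clock=110
Final clock = 110
Final cache (unexpired): {d.com} -> size=1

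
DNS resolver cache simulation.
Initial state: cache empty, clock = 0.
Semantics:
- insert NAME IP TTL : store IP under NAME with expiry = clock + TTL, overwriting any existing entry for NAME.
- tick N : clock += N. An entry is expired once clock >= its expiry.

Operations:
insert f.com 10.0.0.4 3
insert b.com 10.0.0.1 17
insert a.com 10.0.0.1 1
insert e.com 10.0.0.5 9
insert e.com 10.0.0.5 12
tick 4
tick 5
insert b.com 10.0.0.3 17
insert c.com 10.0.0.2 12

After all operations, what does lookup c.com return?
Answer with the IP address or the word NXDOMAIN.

Answer: 10.0.0.2

Derivation:
Op 1: insert f.com -> 10.0.0.4 (expiry=0+3=3). clock=0
Op 2: insert b.com -> 10.0.0.1 (expiry=0+17=17). clock=0
Op 3: insert a.com -> 10.0.0.1 (expiry=0+1=1). clock=0
Op 4: insert e.com -> 10.0.0.5 (expiry=0+9=9). clock=0
Op 5: insert e.com -> 10.0.0.5 (expiry=0+12=12). clock=0
Op 6: tick 4 -> clock=4. purged={a.com,f.com}
Op 7: tick 5 -> clock=9.
Op 8: insert b.com -> 10.0.0.3 (expiry=9+17=26). clock=9
Op 9: insert c.com -> 10.0.0.2 (expiry=9+12=21). clock=9
lookup c.com: present, ip=10.0.0.2 expiry=21 > clock=9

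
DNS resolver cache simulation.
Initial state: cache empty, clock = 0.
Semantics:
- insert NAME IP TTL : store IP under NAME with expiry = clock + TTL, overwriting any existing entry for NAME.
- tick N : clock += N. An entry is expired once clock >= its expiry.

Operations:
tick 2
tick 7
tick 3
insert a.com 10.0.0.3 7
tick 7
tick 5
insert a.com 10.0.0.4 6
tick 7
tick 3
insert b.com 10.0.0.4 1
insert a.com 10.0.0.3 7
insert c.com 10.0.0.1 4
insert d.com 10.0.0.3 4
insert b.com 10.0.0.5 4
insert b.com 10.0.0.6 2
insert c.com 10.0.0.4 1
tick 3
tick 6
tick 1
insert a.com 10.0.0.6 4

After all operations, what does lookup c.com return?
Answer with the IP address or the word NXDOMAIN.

Answer: NXDOMAIN

Derivation:
Op 1: tick 2 -> clock=2.
Op 2: tick 7 -> clock=9.
Op 3: tick 3 -> clock=12.
Op 4: insert a.com -> 10.0.0.3 (expiry=12+7=19). clock=12
Op 5: tick 7 -> clock=19. purged={a.com}
Op 6: tick 5 -> clock=24.
Op 7: insert a.com -> 10.0.0.4 (expiry=24+6=30). clock=24
Op 8: tick 7 -> clock=31. purged={a.com}
Op 9: tick 3 -> clock=34.
Op 10: insert b.com -> 10.0.0.4 (expiry=34+1=35). clock=34
Op 11: insert a.com -> 10.0.0.3 (expiry=34+7=41). clock=34
Op 12: insert c.com -> 10.0.0.1 (expiry=34+4=38). clock=34
Op 13: insert d.com -> 10.0.0.3 (expiry=34+4=38). clock=34
Op 14: insert b.com -> 10.0.0.5 (expiry=34+4=38). clock=34
Op 15: insert b.com -> 10.0.0.6 (expiry=34+2=36). clock=34
Op 16: insert c.com -> 10.0.0.4 (expiry=34+1=35). clock=34
Op 17: tick 3 -> clock=37. purged={b.com,c.com}
Op 18: tick 6 -> clock=43. purged={a.com,d.com}
Op 19: tick 1 -> clock=44.
Op 20: insert a.com -> 10.0.0.6 (expiry=44+4=48). clock=44
lookup c.com: not in cache (expired or never inserted)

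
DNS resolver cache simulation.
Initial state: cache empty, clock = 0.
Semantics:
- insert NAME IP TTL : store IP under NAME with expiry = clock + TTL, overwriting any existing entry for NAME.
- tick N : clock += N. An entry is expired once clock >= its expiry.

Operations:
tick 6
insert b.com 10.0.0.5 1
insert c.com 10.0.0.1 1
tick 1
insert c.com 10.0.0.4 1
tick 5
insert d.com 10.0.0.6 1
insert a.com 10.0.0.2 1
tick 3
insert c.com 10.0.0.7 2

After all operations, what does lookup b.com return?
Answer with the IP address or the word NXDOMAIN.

Op 1: tick 6 -> clock=6.
Op 2: insert b.com -> 10.0.0.5 (expiry=6+1=7). clock=6
Op 3: insert c.com -> 10.0.0.1 (expiry=6+1=7). clock=6
Op 4: tick 1 -> clock=7. purged={b.com,c.com}
Op 5: insert c.com -> 10.0.0.4 (expiry=7+1=8). clock=7
Op 6: tick 5 -> clock=12. purged={c.com}
Op 7: insert d.com -> 10.0.0.6 (expiry=12+1=13). clock=12
Op 8: insert a.com -> 10.0.0.2 (expiry=12+1=13). clock=12
Op 9: tick 3 -> clock=15. purged={a.com,d.com}
Op 10: insert c.com -> 10.0.0.7 (expiry=15+2=17). clock=15
lookup b.com: not in cache (expired or never inserted)

Answer: NXDOMAIN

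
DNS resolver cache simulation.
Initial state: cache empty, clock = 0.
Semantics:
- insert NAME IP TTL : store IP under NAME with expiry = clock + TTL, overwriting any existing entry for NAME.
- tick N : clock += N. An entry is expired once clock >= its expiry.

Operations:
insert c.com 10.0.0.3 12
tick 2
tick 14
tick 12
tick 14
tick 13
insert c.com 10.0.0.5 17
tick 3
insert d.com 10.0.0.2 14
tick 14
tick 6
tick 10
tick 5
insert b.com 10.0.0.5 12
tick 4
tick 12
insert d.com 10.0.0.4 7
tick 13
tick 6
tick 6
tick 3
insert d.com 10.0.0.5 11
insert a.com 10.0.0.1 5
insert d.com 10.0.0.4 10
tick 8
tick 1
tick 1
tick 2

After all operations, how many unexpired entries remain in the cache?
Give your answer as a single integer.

Answer: 0

Derivation:
Op 1: insert c.com -> 10.0.0.3 (expiry=0+12=12). clock=0
Op 2: tick 2 -> clock=2.
Op 3: tick 14 -> clock=16. purged={c.com}
Op 4: tick 12 -> clock=28.
Op 5: tick 14 -> clock=42.
Op 6: tick 13 -> clock=55.
Op 7: insert c.com -> 10.0.0.5 (expiry=55+17=72). clock=55
Op 8: tick 3 -> clock=58.
Op 9: insert d.com -> 10.0.0.2 (expiry=58+14=72). clock=58
Op 10: tick 14 -> clock=72. purged={c.com,d.com}
Op 11: tick 6 -> clock=78.
Op 12: tick 10 -> clock=88.
Op 13: tick 5 -> clock=93.
Op 14: insert b.com -> 10.0.0.5 (expiry=93+12=105). clock=93
Op 15: tick 4 -> clock=97.
Op 16: tick 12 -> clock=109. purged={b.com}
Op 17: insert d.com -> 10.0.0.4 (expiry=109+7=116). clock=109
Op 18: tick 13 -> clock=122. purged={d.com}
Op 19: tick 6 -> clock=128.
Op 20: tick 6 -> clock=134.
Op 21: tick 3 -> clock=137.
Op 22: insert d.com -> 10.0.0.5 (expiry=137+11=148). clock=137
Op 23: insert a.com -> 10.0.0.1 (expiry=137+5=142). clock=137
Op 24: insert d.com -> 10.0.0.4 (expiry=137+10=147). clock=137
Op 25: tick 8 -> clock=145. purged={a.com}
Op 26: tick 1 -> clock=146.
Op 27: tick 1 -> clock=147. purged={d.com}
Op 28: tick 2 -> clock=149.
Final cache (unexpired): {} -> size=0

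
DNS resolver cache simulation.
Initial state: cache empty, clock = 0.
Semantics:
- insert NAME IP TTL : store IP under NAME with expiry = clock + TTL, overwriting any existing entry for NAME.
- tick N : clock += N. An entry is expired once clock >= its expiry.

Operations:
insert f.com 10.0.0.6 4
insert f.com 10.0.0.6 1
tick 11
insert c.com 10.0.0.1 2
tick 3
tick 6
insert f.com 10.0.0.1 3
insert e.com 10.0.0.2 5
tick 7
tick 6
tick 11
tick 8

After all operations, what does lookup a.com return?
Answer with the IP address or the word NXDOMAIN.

Op 1: insert f.com -> 10.0.0.6 (expiry=0+4=4). clock=0
Op 2: insert f.com -> 10.0.0.6 (expiry=0+1=1). clock=0
Op 3: tick 11 -> clock=11. purged={f.com}
Op 4: insert c.com -> 10.0.0.1 (expiry=11+2=13). clock=11
Op 5: tick 3 -> clock=14. purged={c.com}
Op 6: tick 6 -> clock=20.
Op 7: insert f.com -> 10.0.0.1 (expiry=20+3=23). clock=20
Op 8: insert e.com -> 10.0.0.2 (expiry=20+5=25). clock=20
Op 9: tick 7 -> clock=27. purged={e.com,f.com}
Op 10: tick 6 -> clock=33.
Op 11: tick 11 -> clock=44.
Op 12: tick 8 -> clock=52.
lookup a.com: not in cache (expired or never inserted)

Answer: NXDOMAIN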